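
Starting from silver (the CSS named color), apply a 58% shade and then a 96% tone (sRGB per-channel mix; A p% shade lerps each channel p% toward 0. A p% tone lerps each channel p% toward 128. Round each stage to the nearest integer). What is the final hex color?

CSS silver is rgb(192, 192, 192).
Per channel, c → c + 0.58(0 − c):
  R: 192 + 0.58×(0−192) = 192 − 111.36 = 80.64 → 81
  G: 192 + 0.58×(0−192) = 192 − 111.36 = 80.64 → 81
  B: 192 + 0.58×(0−192) = 192 − 111.36 = 80.64 → 81
After the shade: rgb(81, 81, 81) = #515151.
A 96% tone moves each channel 96% toward 128:
  R: 81 + 0.96×(128−81) = 81 + 45.12 = 126.12 → 126
  G: 81 + 45.12 = 126.12 → 126
  B: 81 + 0.96×(128−81) = 81 + 45.12 = 126.12 → 126
rgb(126, 126, 126) = #7e7e7e.

#7e7e7e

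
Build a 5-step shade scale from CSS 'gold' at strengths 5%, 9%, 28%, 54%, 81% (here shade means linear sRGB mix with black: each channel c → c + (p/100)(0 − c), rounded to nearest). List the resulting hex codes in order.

#F2CC00, #E8C400, #B89B00, #756300, #302900

CSS gold is rgb(255, 215, 0).
5%: (255 − 12.75 = 242.25→242, 215 − 10.75 = 204.25→204, 0→0) → #F2CC00
9%: (255 − 22.95 = 232.05→232, 215 − 19.35 = 195.65→196, 0→0) → #E8C400
28%: (255 − 71.4 = 183.6→184, 215 − 60.2 = 154.8→155, 0→0) → #B89B00
54%: (255 − 137.7 = 117.3→117, 215 − 116.1 = 98.9→99, 0→0) → #756300
81%: (255 − 206.55 = 48.45→48, 215 − 174.15 = 40.85→41, 0→0) → #302900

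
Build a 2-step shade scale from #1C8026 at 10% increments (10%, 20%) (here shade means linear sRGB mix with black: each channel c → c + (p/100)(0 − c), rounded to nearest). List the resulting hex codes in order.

#1C8026 is rgb(28, 128, 38).
10%: (28 − 2.8 = 25.2→25, 128 − 12.8 = 115.2→115, 38 − 3.8 = 34.2→34) → #197322
20%: (28 − 5.6 = 22.4→22, 128 − 25.6 = 102.4→102, 38 − 7.6 = 30.4→30) → #16661E

#197322, #16661E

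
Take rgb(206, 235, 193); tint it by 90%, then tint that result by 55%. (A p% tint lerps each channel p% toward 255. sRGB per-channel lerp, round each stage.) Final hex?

#FDFEFC

Per channel, c → c + 0.9(255 − c):
  R: 206 + 0.9×(255−206) = 206 + 44.1 = 250.1 → 250
  G: 235 + 18 = 253 → 253
  B: 193 + 55.8 = 248.8 → 249
After the tint: rgb(250, 253, 249) = #FAFDF9.
A 55% tint moves each channel 55% toward 255:
  R: 250 + 0.55×(255−250) = 250 + 2.75 = 252.75 → 253
  G: 253 + 1.1 = 254.1 → 254
  B: 249 + 3.3 = 252.3 → 252
rgb(253, 254, 252) = #FDFEFC.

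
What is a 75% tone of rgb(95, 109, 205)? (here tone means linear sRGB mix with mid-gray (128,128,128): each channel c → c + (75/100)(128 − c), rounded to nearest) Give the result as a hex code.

A 75% tone moves each channel 75% toward 128:
  R: 95 + 24.75 = 119.75 → 120
  G: 109 + 0.75×(128−109) = 109 + 14.25 = 123.25 → 123
  B: 205 + 0.75×(128−205) = 205 − 57.75 = 147.25 → 147
rgb(120, 123, 147) = #787B93.

#787B93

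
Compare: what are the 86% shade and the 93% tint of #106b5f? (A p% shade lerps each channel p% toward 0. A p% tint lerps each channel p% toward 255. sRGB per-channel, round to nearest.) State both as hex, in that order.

#106b5f is rgb(16, 107, 95).
86% shade:
  R: 16 + 0.86×(0−16) = 16 − 13.76 = 2.24 → 2
  G: 107 + 0.86×(0−107) = 107 − 92.02 = 14.98 → 15
  B: 95 + 0.86×(0−95) = 95 − 81.7 = 13.3 → 13
  → #020f0d
93% tint:
  R: 16 + 0.93×(255−16) = 16 + 222.27 = 238.27 → 238
  G: 107 + 0.93×(255−107) = 107 + 137.64 = 244.64 → 245
  B: 95 + 0.93×(255−95) = 95 + 148.8 = 243.8 → 244
  → #eef5f4

#020f0d, #eef5f4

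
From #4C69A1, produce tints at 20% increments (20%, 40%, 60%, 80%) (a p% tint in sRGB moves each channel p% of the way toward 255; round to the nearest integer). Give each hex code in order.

#7087B4, #94A5C7, #B7C3D9, #DBE1EC

#4C69A1 is rgb(76, 105, 161).
20%: (76 + 35.8 = 111.8→112, 105 + 30 = 135→135, 161 + 18.8 = 179.8→180) → #7087B4
40%: (76 + 71.6 = 147.6→148, 105 + 60 = 165→165, 161 + 37.6 = 198.6→199) → #94A5C7
60%: (76 + 107.4 = 183.4→183, 105 + 90 = 195→195, 161 + 56.4 = 217.4→217) → #B7C3D9
80%: (76 + 143.2 = 219.2→219, 105 + 120 = 225→225, 161 + 75.2 = 236.2→236) → #DBE1EC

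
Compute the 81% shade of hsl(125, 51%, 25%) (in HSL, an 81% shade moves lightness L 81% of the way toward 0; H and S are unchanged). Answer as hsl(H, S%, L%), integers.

hsl(125, 51%, 5%)

L moves 81% from 25 toward 0: 25 − 20.25 = 4.75 → 5.
H and S are unchanged.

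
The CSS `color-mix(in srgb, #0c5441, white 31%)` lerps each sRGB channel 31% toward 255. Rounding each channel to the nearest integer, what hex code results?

#0c5441 is rgb(12, 84, 65).
Per channel, c → c + 0.31(255 − c):
  R: 12 + 0.31×(255−12) = 12 + 75.33 = 87.33 → 87
  G: 84 + 0.31×(255−84) = 84 + 53.01 = 137.01 → 137
  B: 65 + 58.9 = 123.9 → 124
rgb(87, 137, 124) = #57897c.

#57897c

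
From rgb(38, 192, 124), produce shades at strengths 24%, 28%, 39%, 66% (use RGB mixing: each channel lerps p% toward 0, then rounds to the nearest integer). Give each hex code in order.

#1D925E, #1B8A59, #17754C, #0D412A

24%: (38 − 9.12 = 28.88→29, 192 − 46.08 = 145.92→146, 124 − 29.76 = 94.24→94) → #1D925E
28%: (38 − 10.64 = 27.36→27, 192 − 53.76 = 138.24→138, 124 − 34.72 = 89.28→89) → #1B8A59
39%: (38 − 14.82 = 23.18→23, 192 − 74.88 = 117.12→117, 124 − 48.36 = 75.64→76) → #17754C
66%: (38 − 25.08 = 12.92→13, 192 − 126.72 = 65.28→65, 124 − 81.84 = 42.16→42) → #0D412A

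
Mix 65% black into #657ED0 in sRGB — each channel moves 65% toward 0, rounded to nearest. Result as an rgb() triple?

rgb(35, 44, 73)

#657ED0 is rgb(101, 126, 208).
Per channel, c → c + 0.65(0 − c):
  R: 101 + 0.65×(0−101) = 101 − 65.65 = 35.35 → 35
  G: 126 − 81.9 = 44.1 → 44
  B: 208 − 135.2 = 72.8 → 73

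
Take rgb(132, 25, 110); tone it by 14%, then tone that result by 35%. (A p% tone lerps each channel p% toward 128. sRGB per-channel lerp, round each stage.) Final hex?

Per channel, c → c + 0.14(128 − c):
  R: 132 − 0.56 = 131.44 → 131
  G: 25 + 14.42 = 39.42 → 39
  B: 110 + 0.14×(128−110) = 110 + 2.52 = 112.52 → 113
After the tone: rgb(131, 39, 113) = #832771.
Per channel, c → c + 0.35(128 − c):
  R: 131 − 1.05 = 129.95 → 130
  G: 39 + 0.35×(128−39) = 39 + 31.15 = 70.15 → 70
  B: 113 + 0.35×(128−113) = 113 + 5.25 = 118.25 → 118
rgb(130, 70, 118) = #824676.

#824676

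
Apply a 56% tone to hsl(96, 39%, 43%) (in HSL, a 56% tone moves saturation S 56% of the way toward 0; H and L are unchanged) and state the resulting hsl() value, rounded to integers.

S moves 56% from 39 toward 0: 39 − 21.84 = 17.16 → 17.
H and L are unchanged.

hsl(96, 17%, 43%)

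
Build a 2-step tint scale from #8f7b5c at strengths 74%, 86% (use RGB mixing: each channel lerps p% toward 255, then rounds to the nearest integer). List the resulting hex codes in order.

#e2ddd5, #efede8

#8f7b5c is rgb(143, 123, 92).
74%: (143 + 82.88 = 225.88→226, 123 + 97.68 = 220.68→221, 92 + 120.62 = 212.62→213) → #e2ddd5
86%: (143 + 96.32 = 239.32→239, 123 + 113.52 = 236.52→237, 92 + 140.18 = 232.18→232) → #efede8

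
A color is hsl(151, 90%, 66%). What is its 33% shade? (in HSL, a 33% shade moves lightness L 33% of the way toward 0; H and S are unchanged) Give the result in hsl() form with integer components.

L moves 33% from 66 toward 0: 66 − 21.78 = 44.22 → 44.
H and S are unchanged.

hsl(151, 90%, 44%)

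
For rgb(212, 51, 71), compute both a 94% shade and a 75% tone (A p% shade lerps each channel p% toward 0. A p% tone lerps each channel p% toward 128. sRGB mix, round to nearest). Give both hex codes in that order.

#0d0304, #956d72

94% shade:
  R: 212 − 199.28 = 12.72 → 13
  G: 51 + 0.94×(0−51) = 51 − 47.94 = 3.06 → 3
  B: 71 + 0.94×(0−71) = 71 − 66.74 = 4.26 → 4
  → #0d0304
75% tone:
  R: 212 + 0.75×(128−212) = 212 − 63 = 149 → 149
  G: 51 + 0.75×(128−51) = 51 + 57.75 = 108.75 → 109
  B: 71 + 0.75×(128−71) = 71 + 42.75 = 113.75 → 114
  → #956d72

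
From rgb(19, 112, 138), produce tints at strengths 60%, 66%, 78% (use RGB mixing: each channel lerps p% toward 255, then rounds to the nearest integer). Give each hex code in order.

60%: (19 + 141.6 = 160.6→161, 112 + 85.8 = 197.8→198, 138 + 70.2 = 208.2→208) → #A1C6D0
66%: (19 + 155.76 = 174.76→175, 112 + 94.38 = 206.38→206, 138 + 77.22 = 215.22→215) → #AFCED7
78%: (19 + 184.08 = 203.08→203, 112 + 111.54 = 223.54→224, 138 + 91.26 = 229.26→229) → #CBE0E5

#A1C6D0, #AFCED7, #CBE0E5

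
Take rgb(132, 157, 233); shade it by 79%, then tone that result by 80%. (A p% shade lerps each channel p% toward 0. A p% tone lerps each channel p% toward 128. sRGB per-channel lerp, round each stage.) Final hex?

A 79% shade moves each channel 79% toward 0:
  R: 132 + 0.79×(0−132) = 132 − 104.28 = 27.72 → 28
  G: 157 + 0.79×(0−157) = 157 − 124.03 = 32.97 → 33
  B: 233 + 0.79×(0−233) = 233 − 184.07 = 48.93 → 49
After the shade: rgb(28, 33, 49) = #1C2131.
Per channel, c → c + 0.8(128 − c):
  R: 28 + 0.8×(128−28) = 28 + 80 = 108 → 108
  G: 33 + 0.8×(128−33) = 33 + 76 = 109 → 109
  B: 49 + 63.2 = 112.2 → 112
rgb(108, 109, 112) = #6C6D70.

#6C6D70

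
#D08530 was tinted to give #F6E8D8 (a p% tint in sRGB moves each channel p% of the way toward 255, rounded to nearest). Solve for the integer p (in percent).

#D08530 is rgb(208, 133, 48); #F6E8D8 is rgb(246, 232, 216).
On the B channel (widest range): 216 ≈ 48 + (p/100)(255 − 48), so p ≈ 100×(216 − 48)/(255 − 48) = 16800/207 = 81.16.
p = 81 reproduces all three channels after rounding.

81%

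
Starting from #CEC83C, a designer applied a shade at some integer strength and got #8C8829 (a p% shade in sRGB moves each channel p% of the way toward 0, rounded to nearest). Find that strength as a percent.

#CEC83C is rgb(206, 200, 60); #8C8829 is rgb(140, 136, 41).
On the R channel (widest range): 140 ≈ 206 + (p/100)(0 − 206), so p ≈ 100×(140 − 206)/(0 − 206) = -6600/-206 = 32.04.
p = 32 reproduces all three channels after rounding.

32%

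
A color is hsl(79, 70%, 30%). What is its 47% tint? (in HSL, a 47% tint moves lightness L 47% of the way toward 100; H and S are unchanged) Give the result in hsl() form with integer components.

hsl(79, 70%, 63%)

L moves 47% from 30 toward 100: 30 + 32.9 = 62.9 → 63.
H and S are unchanged.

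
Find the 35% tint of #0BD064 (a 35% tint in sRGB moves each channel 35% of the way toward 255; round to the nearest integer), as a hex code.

#60E09A

#0BD064 is rgb(11, 208, 100).
Per channel, c → c + 0.35(255 − c):
  R: 11 + 0.35×(255−11) = 11 + 85.4 = 96.4 → 96
  G: 208 + 0.35×(255−208) = 208 + 16.45 = 224.45 → 224
  B: 100 + 54.25 = 154.25 → 154
rgb(96, 224, 154) = #60E09A.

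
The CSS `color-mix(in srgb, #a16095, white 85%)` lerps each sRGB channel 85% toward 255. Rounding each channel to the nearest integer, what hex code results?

#f1e7ef

#a16095 is rgb(161, 96, 149).
Lerp each channel 85% toward 255:
  R: 161 + 79.9 = 240.9 → 241
  G: 96 + 0.85×(255−96) = 96 + 135.15 = 231.15 → 231
  B: 149 + 90.1 = 239.1 → 239
rgb(241, 231, 239) = #f1e7ef.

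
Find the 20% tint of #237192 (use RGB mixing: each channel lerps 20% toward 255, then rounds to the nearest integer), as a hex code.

#4F8DA8

#237192 is rgb(35, 113, 146).
Per channel, c → c + 0.2(255 − c):
  R: 35 + 0.2×(255−35) = 35 + 44 = 79 → 79
  G: 113 + 28.4 = 141.4 → 141
  B: 146 + 0.2×(255−146) = 146 + 21.8 = 167.8 → 168
rgb(79, 141, 168) = #4F8DA8.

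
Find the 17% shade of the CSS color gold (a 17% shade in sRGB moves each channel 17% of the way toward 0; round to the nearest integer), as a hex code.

CSS gold is rgb(255, 215, 0).
Lerp each channel 17% toward 0:
  R: 255 + 0.17×(0−255) = 255 − 43.35 = 211.65 → 212
  G: 215 + 0.17×(0−215) = 215 − 36.55 = 178.45 → 178
  B: 0 + 0.17×(0−0) = 0 + 0 = 0 → 0
rgb(212, 178, 0) = #D4B200.

#D4B200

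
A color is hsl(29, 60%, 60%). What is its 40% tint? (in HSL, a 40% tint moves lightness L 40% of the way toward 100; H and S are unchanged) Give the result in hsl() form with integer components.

hsl(29, 60%, 76%)

L moves 40% from 60 toward 100: 60 + 16 = 76 → 76.
H and S are unchanged.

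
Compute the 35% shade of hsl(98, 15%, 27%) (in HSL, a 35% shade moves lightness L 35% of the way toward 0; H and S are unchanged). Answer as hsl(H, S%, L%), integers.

L moves 35% from 27 toward 0: 27 − 9.45 = 17.55 → 18.
H and S are unchanged.

hsl(98, 15%, 18%)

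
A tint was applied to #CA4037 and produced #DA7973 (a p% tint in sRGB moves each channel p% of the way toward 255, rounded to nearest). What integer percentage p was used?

30%

#CA4037 is rgb(202, 64, 55); #DA7973 is rgb(218, 121, 115).
On the B channel (widest range): 115 ≈ 55 + (p/100)(255 − 55), so p ≈ 100×(115 − 55)/(255 − 55) = 6000/200 = 30.00.
p = 30 reproduces all three channels after rounding.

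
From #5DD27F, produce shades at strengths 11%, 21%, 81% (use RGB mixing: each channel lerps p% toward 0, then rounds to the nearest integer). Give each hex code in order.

#5DD27F is rgb(93, 210, 127).
11%: (93 − 10.23 = 82.77→83, 210 − 23.1 = 186.9→187, 127 − 13.97 = 113.03→113) → #53BB71
21%: (93 − 19.53 = 73.47→73, 210 − 44.1 = 165.9→166, 127 − 26.67 = 100.33→100) → #49A664
81%: (93 − 75.33 = 17.67→18, 210 − 170.1 = 39.9→40, 127 − 102.87 = 24.13→24) → #122818

#53BB71, #49A664, #122818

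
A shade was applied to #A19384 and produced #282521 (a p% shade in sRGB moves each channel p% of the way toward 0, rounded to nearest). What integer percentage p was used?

75%

#A19384 is rgb(161, 147, 132); #282521 is rgb(40, 37, 33).
On the R channel (widest range): 40 ≈ 161 + (p/100)(0 − 161), so p ≈ 100×(40 − 161)/(0 − 161) = -12100/-161 = 75.16.
p = 75 reproduces all three channels after rounding.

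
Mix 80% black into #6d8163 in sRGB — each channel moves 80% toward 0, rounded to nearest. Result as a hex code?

#161a14

#6d8163 is rgb(109, 129, 99).
Per channel, c → c + 0.8(0 − c):
  R: 109 − 87.2 = 21.8 → 22
  G: 129 − 103.2 = 25.8 → 26
  B: 99 + 0.8×(0−99) = 99 − 79.2 = 19.8 → 20
rgb(22, 26, 20) = #161a14.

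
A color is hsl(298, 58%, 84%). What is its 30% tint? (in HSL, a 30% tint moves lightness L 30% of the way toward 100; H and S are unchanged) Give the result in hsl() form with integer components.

L moves 30% from 84 toward 100: 84 + 4.8 = 88.8 → 89.
H and S are unchanged.

hsl(298, 58%, 89%)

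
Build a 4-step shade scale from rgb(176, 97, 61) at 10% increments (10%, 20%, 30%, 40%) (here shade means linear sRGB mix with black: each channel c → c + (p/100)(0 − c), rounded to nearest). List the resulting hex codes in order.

#9e5737, #8d4e31, #7b442b, #6a3a25

10%: (176 − 17.6 = 158.4→158, 97 − 9.7 = 87.3→87, 61 − 6.1 = 54.9→55) → #9e5737
20%: (176 − 35.2 = 140.8→141, 97 − 19.4 = 77.6→78, 61 − 12.2 = 48.8→49) → #8d4e31
30%: (176 − 52.8 = 123.2→123, 97 − 29.1 = 67.9→68, 61 − 18.3 = 42.7→43) → #7b442b
40%: (176 − 70.4 = 105.6→106, 97 − 38.8 = 58.2→58, 61 − 24.4 = 36.6→37) → #6a3a25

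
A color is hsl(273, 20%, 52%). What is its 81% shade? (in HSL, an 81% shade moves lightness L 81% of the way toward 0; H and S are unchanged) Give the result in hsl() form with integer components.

L moves 81% from 52 toward 0: 52 − 42.12 = 9.88 → 10.
H and S are unchanged.

hsl(273, 20%, 10%)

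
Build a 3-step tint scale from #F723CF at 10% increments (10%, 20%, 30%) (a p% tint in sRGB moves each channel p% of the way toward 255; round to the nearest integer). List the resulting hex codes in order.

#F839D4, #F94FD9, #F965DD

#F723CF is rgb(247, 35, 207).
10%: (247 + 0.8 = 247.8→248, 35 + 22 = 57→57, 207 + 4.8 = 211.8→212) → #F839D4
20%: (247 + 1.6 = 248.6→249, 35 + 44 = 79→79, 207 + 9.6 = 216.6→217) → #F94FD9
30%: (247 + 2.4 = 249.4→249, 35 + 66 = 101→101, 207 + 14.4 = 221.4→221) → #F965DD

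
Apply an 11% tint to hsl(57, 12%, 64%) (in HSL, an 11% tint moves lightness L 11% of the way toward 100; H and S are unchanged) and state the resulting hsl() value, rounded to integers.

L moves 11% from 64 toward 100: 64 + 3.96 = 67.96 → 68.
H and S are unchanged.

hsl(57, 12%, 68%)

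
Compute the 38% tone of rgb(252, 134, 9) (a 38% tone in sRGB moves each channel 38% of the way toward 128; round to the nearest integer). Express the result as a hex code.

Per channel, c → c + 0.38(128 − c):
  R: 252 + 0.38×(128−252) = 252 − 47.12 = 204.88 → 205
  G: 134 + 0.38×(128−134) = 134 − 2.28 = 131.72 → 132
  B: 9 + 45.22 = 54.22 → 54
rgb(205, 132, 54) = #cd8436.

#cd8436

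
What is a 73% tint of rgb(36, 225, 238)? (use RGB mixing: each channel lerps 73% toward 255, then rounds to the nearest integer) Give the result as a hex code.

#C4F7FA

Per channel, c → c + 0.73(255 − c):
  R: 36 + 0.73×(255−36) = 36 + 159.87 = 195.87 → 196
  G: 225 + 21.9 = 246.9 → 247
  B: 238 + 0.73×(255−238) = 238 + 12.41 = 250.41 → 250
rgb(196, 247, 250) = #C4F7FA.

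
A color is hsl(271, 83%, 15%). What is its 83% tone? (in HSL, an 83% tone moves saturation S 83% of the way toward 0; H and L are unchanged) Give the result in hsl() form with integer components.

S moves 83% from 83 toward 0: 83 − 68.89 = 14.11 → 14.
H and L are unchanged.

hsl(271, 14%, 15%)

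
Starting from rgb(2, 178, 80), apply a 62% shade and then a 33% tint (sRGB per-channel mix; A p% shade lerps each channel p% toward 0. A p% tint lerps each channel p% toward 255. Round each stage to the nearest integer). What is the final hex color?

#558268

Per channel, c → c + 0.62(0 − c):
  R: 2 − 1.24 = 0.76 → 1
  G: 178 + 0.62×(0−178) = 178 − 110.36 = 67.64 → 68
  B: 80 + 0.62×(0−80) = 80 − 49.6 = 30.4 → 30
After the shade: rgb(1, 68, 30) = #01441E.
Per channel, c → c + 0.33(255 − c):
  R: 1 + 0.33×(255−1) = 1 + 83.82 = 84.82 → 85
  G: 68 + 0.33×(255−68) = 68 + 61.71 = 129.71 → 130
  B: 30 + 0.33×(255−30) = 30 + 74.25 = 104.25 → 104
rgb(85, 130, 104) = #558268.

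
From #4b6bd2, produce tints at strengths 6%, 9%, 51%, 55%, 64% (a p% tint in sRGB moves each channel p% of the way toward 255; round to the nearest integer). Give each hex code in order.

#4b6bd2 is rgb(75, 107, 210).
6%: (75 + 10.8 = 85.8→86, 107 + 8.88 = 115.88→116, 210 + 2.7 = 212.7→213) → #5674d5
9%: (75 + 16.2 = 91.2→91, 107 + 13.32 = 120.32→120, 210 + 4.05 = 214.05→214) → #5b78d6
51%: (75 + 91.8 = 166.8→167, 107 + 75.48 = 182.48→182, 210 + 22.95 = 232.95→233) → #a7b6e9
55%: (75 + 99 = 174→174, 107 + 81.4 = 188.4→188, 210 + 24.75 = 234.75→235) → #aebceb
64%: (75 + 115.2 = 190.2→190, 107 + 94.72 = 201.72→202, 210 + 28.8 = 238.8→239) → #becaef

#5674d5, #5b78d6, #a7b6e9, #aebceb, #becaef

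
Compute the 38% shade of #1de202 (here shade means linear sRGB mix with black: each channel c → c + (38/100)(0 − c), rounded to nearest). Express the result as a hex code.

#128c01

#1de202 is rgb(29, 226, 2).
Lerp each channel 38% toward 0:
  R: 29 + 0.38×(0−29) = 29 − 11.02 = 17.98 → 18
  G: 226 + 0.38×(0−226) = 226 − 85.88 = 140.12 → 140
  B: 2 + 0.38×(0−2) = 2 − 0.76 = 1.24 → 1
rgb(18, 140, 1) = #128c01.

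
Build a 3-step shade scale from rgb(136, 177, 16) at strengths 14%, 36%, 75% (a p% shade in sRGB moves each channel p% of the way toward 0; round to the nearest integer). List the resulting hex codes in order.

14%: (136 − 19.04 = 116.96→117, 177 − 24.78 = 152.22→152, 16 − 2.24 = 13.76→14) → #75980e
36%: (136 − 48.96 = 87.04→87, 177 − 63.72 = 113.28→113, 16 − 5.76 = 10.24→10) → #57710a
75%: (136 − 102 = 34→34, 177 − 132.75 = 44.25→44, 16 − 12 = 4→4) → #222c04

#75980e, #57710a, #222c04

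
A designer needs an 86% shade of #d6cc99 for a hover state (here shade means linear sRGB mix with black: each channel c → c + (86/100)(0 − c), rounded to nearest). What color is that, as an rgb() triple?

#d6cc99 is rgb(214, 204, 153).
Per channel, c → c + 0.86(0 − c):
  R: 214 + 0.86×(0−214) = 214 − 184.04 = 29.96 → 30
  G: 204 − 175.44 = 28.56 → 29
  B: 153 + 0.86×(0−153) = 153 − 131.58 = 21.42 → 21

rgb(30, 29, 21)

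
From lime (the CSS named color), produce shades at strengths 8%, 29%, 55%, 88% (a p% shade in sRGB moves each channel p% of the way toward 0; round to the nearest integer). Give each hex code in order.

CSS lime is rgb(0, 255, 0).
8%: (0→0, 255 − 20.4 = 234.6→235, 0→0) → #00eb00
29%: (0→0, 255 − 73.95 = 181.05→181, 0→0) → #00b500
55%: (0→0, 255 − 140.25 = 114.75→115, 0→0) → #007300
88%: (0→0, 255 − 224.4 = 30.6→31, 0→0) → #001f00

#00eb00, #00b500, #007300, #001f00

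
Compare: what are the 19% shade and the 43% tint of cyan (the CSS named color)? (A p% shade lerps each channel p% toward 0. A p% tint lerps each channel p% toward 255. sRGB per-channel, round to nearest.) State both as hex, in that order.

CSS cyan is rgb(0, 255, 255).
19% shade:
  R: 0 + 0.19×(0−0) = 0 + 0 = 0 → 0
  G: 255 + 0.19×(0−255) = 255 − 48.45 = 206.55 → 207
  B: 255 − 48.45 = 206.55 → 207
  → #00CFCF
43% tint:
  R: 0 + 109.65 = 109.65 → 110
  G: 255 + 0 = 255 → 255
  B: 255 + 0.43×(255−255) = 255 + 0 = 255 → 255
  → #6EFFFF

#00CFCF, #6EFFFF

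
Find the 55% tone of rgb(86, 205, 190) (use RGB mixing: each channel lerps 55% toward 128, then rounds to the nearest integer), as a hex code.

Per channel, c → c + 0.55(128 − c):
  R: 86 + 0.55×(128−86) = 86 + 23.1 = 109.1 → 109
  G: 205 − 42.35 = 162.65 → 163
  B: 190 − 34.1 = 155.9 → 156
rgb(109, 163, 156) = #6da39c.

#6da39c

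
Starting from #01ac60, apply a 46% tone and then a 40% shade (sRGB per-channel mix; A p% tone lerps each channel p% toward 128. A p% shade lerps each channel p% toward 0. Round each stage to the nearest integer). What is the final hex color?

#235b43

#01ac60 is rgb(1, 172, 96).
A 46% tone moves each channel 46% toward 128:
  R: 1 + 58.42 = 59.42 → 59
  G: 172 − 20.24 = 151.76 → 152
  B: 96 + 14.72 = 110.72 → 111
After the tone: rgb(59, 152, 111) = #3b986f.
A 40% shade moves each channel 40% toward 0:
  R: 59 + 0.4×(0−59) = 59 − 23.6 = 35.4 → 35
  G: 152 − 60.8 = 91.2 → 91
  B: 111 + 0.4×(0−111) = 111 − 44.4 = 66.6 → 67
rgb(35, 91, 67) = #235b43.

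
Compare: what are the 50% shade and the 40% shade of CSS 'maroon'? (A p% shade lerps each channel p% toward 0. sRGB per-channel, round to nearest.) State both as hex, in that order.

#400000, #4D0000

CSS maroon is rgb(128, 0, 0).
50% shade:
  R: 128 + 0.5×(0−128) = 128 − 64 = 64 → 64
  G: 0 + 0 = 0 → 0
  B: 0 + 0.5×(0−0) = 0 + 0 = 0 → 0
  → #400000
40% shade:
  R: 128 − 51.2 = 76.8 → 77
  G: 0 + 0.4×(0−0) = 0 + 0 = 0 → 0
  B: 0 + 0.4×(0−0) = 0 + 0 = 0 → 0
  → #4D0000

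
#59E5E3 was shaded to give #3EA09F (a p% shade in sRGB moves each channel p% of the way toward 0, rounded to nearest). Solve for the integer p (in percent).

30%

#59E5E3 is rgb(89, 229, 227); #3EA09F is rgb(62, 160, 159).
On the G channel (widest range): 160 ≈ 229 + (p/100)(0 − 229), so p ≈ 100×(160 − 229)/(0 − 229) = -6900/-229 = 30.13.
p = 30 reproduces all three channels after rounding.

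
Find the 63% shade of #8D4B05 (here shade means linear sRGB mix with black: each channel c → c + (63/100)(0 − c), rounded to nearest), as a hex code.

#8D4B05 is rgb(141, 75, 5).
Per channel, c → c + 0.63(0 − c):
  R: 141 + 0.63×(0−141) = 141 − 88.83 = 52.17 → 52
  G: 75 + 0.63×(0−75) = 75 − 47.25 = 27.75 → 28
  B: 5 + 0.63×(0−5) = 5 − 3.15 = 1.85 → 2
rgb(52, 28, 2) = #341C02.

#341C02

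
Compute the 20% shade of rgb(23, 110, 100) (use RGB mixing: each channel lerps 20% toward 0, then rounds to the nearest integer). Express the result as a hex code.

Lerp each channel 20% toward 0:
  R: 23 + 0.2×(0−23) = 23 − 4.6 = 18.4 → 18
  G: 110 + 0.2×(0−110) = 110 − 22 = 88 → 88
  B: 100 − 20 = 80 → 80
rgb(18, 88, 80) = #125850.

#125850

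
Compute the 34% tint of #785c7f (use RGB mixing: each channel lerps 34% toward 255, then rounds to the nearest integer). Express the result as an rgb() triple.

rgb(166, 147, 171)

#785c7f is rgb(120, 92, 127).
Lerp each channel 34% toward 255:
  R: 120 + 45.9 = 165.9 → 166
  G: 92 + 0.34×(255−92) = 92 + 55.42 = 147.42 → 147
  B: 127 + 43.52 = 170.52 → 171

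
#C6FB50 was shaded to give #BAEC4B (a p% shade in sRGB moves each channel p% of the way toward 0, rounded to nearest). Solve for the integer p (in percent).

6%

#C6FB50 is rgb(198, 251, 80); #BAEC4B is rgb(186, 236, 75).
On the G channel (widest range): 236 ≈ 251 + (p/100)(0 − 251), so p ≈ 100×(236 − 251)/(0 − 251) = -1500/-251 = 5.98.
p = 6 reproduces all three channels after rounding.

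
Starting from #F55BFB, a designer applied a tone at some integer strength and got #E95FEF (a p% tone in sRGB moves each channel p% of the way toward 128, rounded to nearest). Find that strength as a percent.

#F55BFB is rgb(245, 91, 251); #E95FEF is rgb(233, 95, 239).
On the B channel (widest range): 239 ≈ 251 + (p/100)(128 − 251), so p ≈ 100×(239 − 251)/(128 − 251) = -1200/-123 = 9.76.
p = 10 reproduces all three channels after rounding.

10%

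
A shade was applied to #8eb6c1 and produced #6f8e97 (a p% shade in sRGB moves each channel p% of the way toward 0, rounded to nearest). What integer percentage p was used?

22%

#8eb6c1 is rgb(142, 182, 193); #6f8e97 is rgb(111, 142, 151).
On the B channel (widest range): 151 ≈ 193 + (p/100)(0 − 193), so p ≈ 100×(151 − 193)/(0 − 193) = -4200/-193 = 21.76.
p = 22 reproduces all three channels after rounding.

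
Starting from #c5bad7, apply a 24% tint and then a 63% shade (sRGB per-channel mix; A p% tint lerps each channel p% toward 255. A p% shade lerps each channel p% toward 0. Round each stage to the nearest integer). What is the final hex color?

#4e4b53

#c5bad7 is rgb(197, 186, 215).
Per channel, c → c + 0.24(255 − c):
  R: 197 + 0.24×(255−197) = 197 + 13.92 = 210.92 → 211
  G: 186 + 16.56 = 202.56 → 203
  B: 215 + 0.24×(255−215) = 215 + 9.6 = 224.6 → 225
After the tint: rgb(211, 203, 225) = #d3cbe1.
Per channel, c → c + 0.63(0 − c):
  R: 211 − 132.93 = 78.07 → 78
  G: 203 + 0.63×(0−203) = 203 − 127.89 = 75.11 → 75
  B: 225 − 141.75 = 83.25 → 83
rgb(78, 75, 83) = #4e4b53.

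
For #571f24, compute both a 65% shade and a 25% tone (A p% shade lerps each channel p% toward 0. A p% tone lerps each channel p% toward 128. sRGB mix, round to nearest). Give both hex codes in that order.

#571f24 is rgb(87, 31, 36).
65% shade:
  R: 87 + 0.65×(0−87) = 87 − 56.55 = 30.45 → 30
  G: 31 + 0.65×(0−31) = 31 − 20.15 = 10.85 → 11
  B: 36 − 23.4 = 12.6 → 13
  → #1e0b0d
25% tone:
  R: 87 + 0.25×(128−87) = 87 + 10.25 = 97.25 → 97
  G: 31 + 0.25×(128−31) = 31 + 24.25 = 55.25 → 55
  B: 36 + 0.25×(128−36) = 36 + 23 = 59 → 59
  → #61373b

#1e0b0d, #61373b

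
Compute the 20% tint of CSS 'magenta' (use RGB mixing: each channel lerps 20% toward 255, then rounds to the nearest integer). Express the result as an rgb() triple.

CSS magenta is rgb(255, 0, 255).
A 20% tint moves each channel 20% toward 255:
  R: 255 + 0.2×(255−255) = 255 + 0 = 255 → 255
  G: 0 + 0.2×(255−0) = 0 + 51 = 51 → 51
  B: 255 + 0 = 255 → 255

rgb(255, 51, 255)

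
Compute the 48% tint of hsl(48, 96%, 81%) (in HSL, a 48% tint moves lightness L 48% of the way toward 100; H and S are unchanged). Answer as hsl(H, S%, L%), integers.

hsl(48, 96%, 90%)

L moves 48% from 81 toward 100: 81 + 9.12 = 90.12 → 90.
H and S are unchanged.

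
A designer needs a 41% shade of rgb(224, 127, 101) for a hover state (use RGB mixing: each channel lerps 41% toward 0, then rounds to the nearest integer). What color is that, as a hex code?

A 41% shade moves each channel 41% toward 0:
  R: 224 − 91.84 = 132.16 → 132
  G: 127 + 0.41×(0−127) = 127 − 52.07 = 74.93 → 75
  B: 101 − 41.41 = 59.59 → 60
rgb(132, 75, 60) = #844B3C.

#844B3C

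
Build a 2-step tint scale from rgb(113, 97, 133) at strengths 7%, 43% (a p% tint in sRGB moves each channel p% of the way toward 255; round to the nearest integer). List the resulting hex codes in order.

#7B6C8E, #AEA5B9

7%: (113 + 9.94 = 122.94→123, 97 + 11.06 = 108.06→108, 133 + 8.54 = 141.54→142) → #7B6C8E
43%: (113 + 61.06 = 174.06→174, 97 + 67.94 = 164.94→165, 133 + 52.46 = 185.46→185) → #AEA5B9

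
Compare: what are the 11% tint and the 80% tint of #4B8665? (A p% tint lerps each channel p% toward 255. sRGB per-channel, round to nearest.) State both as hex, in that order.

#5F9376, #DBE7E0

#4B8665 is rgb(75, 134, 101).
11% tint:
  R: 75 + 0.11×(255−75) = 75 + 19.8 = 94.8 → 95
  G: 134 + 13.31 = 147.31 → 147
  B: 101 + 0.11×(255−101) = 101 + 16.94 = 117.94 → 118
  → #5F9376
80% tint:
  R: 75 + 144 = 219 → 219
  G: 134 + 96.8 = 230.8 → 231
  B: 101 + 0.8×(255−101) = 101 + 123.2 = 224.2 → 224
  → #DBE7E0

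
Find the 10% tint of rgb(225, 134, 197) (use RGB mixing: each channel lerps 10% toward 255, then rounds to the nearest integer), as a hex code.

A 10% tint moves each channel 10% toward 255:
  R: 225 + 3 = 228 → 228
  G: 134 + 0.1×(255−134) = 134 + 12.1 = 146.1 → 146
  B: 197 + 0.1×(255−197) = 197 + 5.8 = 202.8 → 203
rgb(228, 146, 203) = #E492CB.

#E492CB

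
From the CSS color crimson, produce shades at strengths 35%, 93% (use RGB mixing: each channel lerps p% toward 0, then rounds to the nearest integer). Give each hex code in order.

CSS crimson is rgb(220, 20, 60).
35%: (220 − 77 = 143→143, 20 − 7 = 13→13, 60 − 21 = 39→39) → #8F0D27
93%: (220 − 204.6 = 15.4→15, 20 − 18.6 = 1.4→1, 60 − 55.8 = 4.2→4) → #0F0104

#8F0D27, #0F0104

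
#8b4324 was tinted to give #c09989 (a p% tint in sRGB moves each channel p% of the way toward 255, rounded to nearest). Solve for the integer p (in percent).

46%

#8b4324 is rgb(139, 67, 36); #c09989 is rgb(192, 153, 137).
On the B channel (widest range): 137 ≈ 36 + (p/100)(255 − 36), so p ≈ 100×(137 − 36)/(255 − 36) = 10100/219 = 46.12.
p = 46 reproduces all three channels after rounding.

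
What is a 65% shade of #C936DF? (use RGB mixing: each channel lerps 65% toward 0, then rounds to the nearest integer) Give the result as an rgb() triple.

rgb(70, 19, 78)

#C936DF is rgb(201, 54, 223).
A 65% shade moves each channel 65% toward 0:
  R: 201 + 0.65×(0−201) = 201 − 130.65 = 70.35 → 70
  G: 54 + 0.65×(0−54) = 54 − 35.1 = 18.9 → 19
  B: 223 + 0.65×(0−223) = 223 − 144.95 = 78.05 → 78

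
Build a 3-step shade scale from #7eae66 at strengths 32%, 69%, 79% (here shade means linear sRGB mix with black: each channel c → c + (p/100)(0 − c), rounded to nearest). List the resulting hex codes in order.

#567645, #273620, #1a2515

#7eae66 is rgb(126, 174, 102).
32%: (126 − 40.32 = 85.68→86, 174 − 55.68 = 118.32→118, 102 − 32.64 = 69.36→69) → #567645
69%: (126 − 86.94 = 39.06→39, 174 − 120.06 = 53.94→54, 102 − 70.38 = 31.62→32) → #273620
79%: (126 − 99.54 = 26.46→26, 174 − 137.46 = 36.54→37, 102 − 80.58 = 21.42→21) → #1a2515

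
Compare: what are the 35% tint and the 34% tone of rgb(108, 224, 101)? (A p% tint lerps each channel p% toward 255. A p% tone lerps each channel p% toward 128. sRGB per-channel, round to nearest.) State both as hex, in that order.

#9FEB9B, #73BF6E

35% tint:
  R: 108 + 0.35×(255−108) = 108 + 51.45 = 159.45 → 159
  G: 224 + 10.85 = 234.85 → 235
  B: 101 + 0.35×(255−101) = 101 + 53.9 = 154.9 → 155
  → #9FEB9B
34% tone:
  R: 108 + 0.34×(128−108) = 108 + 6.8 = 114.8 → 115
  G: 224 + 0.34×(128−224) = 224 − 32.64 = 191.36 → 191
  B: 101 + 0.34×(128−101) = 101 + 9.18 = 110.18 → 110
  → #73BF6E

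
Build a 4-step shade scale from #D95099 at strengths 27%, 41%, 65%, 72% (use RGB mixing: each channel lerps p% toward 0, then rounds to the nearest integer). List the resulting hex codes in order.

#D95099 is rgb(217, 80, 153).
27%: (217 − 58.59 = 158.41→158, 80 − 21.6 = 58.4→58, 153 − 41.31 = 111.69→112) → #9E3A70
41%: (217 − 88.97 = 128.03→128, 80 − 32.8 = 47.2→47, 153 − 62.73 = 90.27→90) → #802F5A
65%: (217 − 141.05 = 75.95→76, 80 − 52 = 28→28, 153 − 99.45 = 53.55→54) → #4C1C36
72%: (217 − 156.24 = 60.76→61, 80 − 57.6 = 22.4→22, 153 − 110.16 = 42.84→43) → #3D162B

#9E3A70, #802F5A, #4C1C36, #3D162B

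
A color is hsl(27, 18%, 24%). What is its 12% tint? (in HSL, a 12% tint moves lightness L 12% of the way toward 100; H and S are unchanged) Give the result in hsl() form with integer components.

L moves 12% from 24 toward 100: 24 + 9.12 = 33.12 → 33.
H and S are unchanged.

hsl(27, 18%, 33%)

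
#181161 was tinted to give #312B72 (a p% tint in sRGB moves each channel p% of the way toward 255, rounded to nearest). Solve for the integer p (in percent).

11%

#181161 is rgb(24, 17, 97); #312B72 is rgb(49, 43, 114).
On the G channel (widest range): 43 ≈ 17 + (p/100)(255 − 17), so p ≈ 100×(43 − 17)/(255 − 17) = 2600/238 = 10.92.
p = 11 reproduces all three channels after rounding.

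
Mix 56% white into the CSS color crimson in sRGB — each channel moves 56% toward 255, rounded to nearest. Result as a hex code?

#F098A9

CSS crimson is rgb(220, 20, 60).
Lerp each channel 56% toward 255:
  R: 220 + 19.6 = 239.6 → 240
  G: 20 + 0.56×(255−20) = 20 + 131.6 = 151.6 → 152
  B: 60 + 0.56×(255−60) = 60 + 109.2 = 169.2 → 169
rgb(240, 152, 169) = #F098A9.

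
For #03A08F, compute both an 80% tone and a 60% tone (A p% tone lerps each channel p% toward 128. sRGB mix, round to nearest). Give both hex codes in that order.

#03A08F is rgb(3, 160, 143).
80% tone:
  R: 3 + 100 = 103 → 103
  G: 160 + 0.8×(128−160) = 160 − 25.6 = 134.4 → 134
  B: 143 − 12 = 131 → 131
  → #678683
60% tone:
  R: 3 + 0.6×(128−3) = 3 + 75 = 78 → 78
  G: 160 − 19.2 = 140.8 → 141
  B: 143 − 9 = 134 → 134
  → #4E8D86

#678683, #4E8D86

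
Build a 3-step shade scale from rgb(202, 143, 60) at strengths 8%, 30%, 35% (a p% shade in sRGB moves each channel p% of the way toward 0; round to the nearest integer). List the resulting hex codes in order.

#BA8437, #8D642A, #835D27

8%: (202 − 16.16 = 185.84→186, 143 − 11.44 = 131.56→132, 60 − 4.8 = 55.2→55) → #BA8437
30%: (202 − 60.6 = 141.4→141, 143 − 42.9 = 100.1→100, 60 − 18 = 42→42) → #8D642A
35%: (202 − 70.7 = 131.3→131, 143 − 50.05 = 92.95→93, 60 − 21 = 39→39) → #835D27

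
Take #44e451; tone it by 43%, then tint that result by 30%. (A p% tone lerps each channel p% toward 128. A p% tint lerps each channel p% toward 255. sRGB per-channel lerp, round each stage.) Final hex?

#8ece93

#44e451 is rgb(68, 228, 81).
A 43% tone moves each channel 43% toward 128:
  R: 68 + 0.43×(128−68) = 68 + 25.8 = 93.8 → 94
  G: 228 − 43 = 185 → 185
  B: 81 + 0.43×(128−81) = 81 + 20.21 = 101.21 → 101
After the tone: rgb(94, 185, 101) = #5eb965.
Lerp each channel 30% toward 255:
  R: 94 + 0.3×(255−94) = 94 + 48.3 = 142.3 → 142
  G: 185 + 21 = 206 → 206
  B: 101 + 0.3×(255−101) = 101 + 46.2 = 147.2 → 147
rgb(142, 206, 147) = #8ece93.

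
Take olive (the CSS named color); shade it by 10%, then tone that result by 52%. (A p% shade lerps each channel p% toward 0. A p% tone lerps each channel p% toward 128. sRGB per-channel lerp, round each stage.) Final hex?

#7A7A43

CSS olive is rgb(128, 128, 0).
A 10% shade moves each channel 10% toward 0:
  R: 128 + 0.1×(0−128) = 128 − 12.8 = 115.2 → 115
  G: 128 + 0.1×(0−128) = 128 − 12.8 = 115.2 → 115
  B: 0 + 0 = 0 → 0
After the shade: rgb(115, 115, 0) = #737300.
Lerp each channel 52% toward 128:
  R: 115 + 0.52×(128−115) = 115 + 6.76 = 121.76 → 122
  G: 115 + 0.52×(128−115) = 115 + 6.76 = 121.76 → 122
  B: 0 + 0.52×(128−0) = 0 + 66.56 = 66.56 → 67
rgb(122, 122, 67) = #7A7A43.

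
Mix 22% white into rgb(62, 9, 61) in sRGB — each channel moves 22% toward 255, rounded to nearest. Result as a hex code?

#683F68

Lerp each channel 22% toward 255:
  R: 62 + 0.22×(255−62) = 62 + 42.46 = 104.46 → 104
  G: 9 + 0.22×(255−9) = 9 + 54.12 = 63.12 → 63
  B: 61 + 0.22×(255−61) = 61 + 42.68 = 103.68 → 104
rgb(104, 63, 104) = #683F68.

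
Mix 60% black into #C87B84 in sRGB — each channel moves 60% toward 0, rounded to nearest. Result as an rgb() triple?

rgb(80, 49, 53)

#C87B84 is rgb(200, 123, 132).
Per channel, c → c + 0.6(0 − c):
  R: 200 + 0.6×(0−200) = 200 − 120 = 80 → 80
  G: 123 + 0.6×(0−123) = 123 − 73.8 = 49.2 → 49
  B: 132 + 0.6×(0−132) = 132 − 79.2 = 52.8 → 53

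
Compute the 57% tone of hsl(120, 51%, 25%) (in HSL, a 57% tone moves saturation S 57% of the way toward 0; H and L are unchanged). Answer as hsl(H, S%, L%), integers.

hsl(120, 22%, 25%)

S moves 57% from 51 toward 0: 51 − 29.07 = 21.93 → 22.
H and L are unchanged.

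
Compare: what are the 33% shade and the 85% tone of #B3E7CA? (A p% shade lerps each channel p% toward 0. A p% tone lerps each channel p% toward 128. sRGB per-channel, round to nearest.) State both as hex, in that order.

#789B87, #888F8B

#B3E7CA is rgb(179, 231, 202).
33% shade:
  R: 179 − 59.07 = 119.93 → 120
  G: 231 − 76.23 = 154.77 → 155
  B: 202 − 66.66 = 135.34 → 135
  → #789B87
85% tone:
  R: 179 + 0.85×(128−179) = 179 − 43.35 = 135.65 → 136
  G: 231 − 87.55 = 143.45 → 143
  B: 202 − 62.9 = 139.1 → 139
  → #888F8B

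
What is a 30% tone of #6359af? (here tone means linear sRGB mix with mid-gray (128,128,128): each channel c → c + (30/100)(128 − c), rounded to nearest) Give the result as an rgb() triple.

rgb(108, 101, 161)

#6359af is rgb(99, 89, 175).
Per channel, c → c + 0.3(128 − c):
  R: 99 + 8.7 = 107.7 → 108
  G: 89 + 0.3×(128−89) = 89 + 11.7 = 100.7 → 101
  B: 175 + 0.3×(128−175) = 175 − 14.1 = 160.9 → 161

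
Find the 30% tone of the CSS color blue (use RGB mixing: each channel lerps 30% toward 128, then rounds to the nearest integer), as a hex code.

CSS blue is rgb(0, 0, 255).
Lerp each channel 30% toward 128:
  R: 0 + 0.3×(128−0) = 0 + 38.4 = 38.4 → 38
  G: 0 + 0.3×(128−0) = 0 + 38.4 = 38.4 → 38
  B: 255 + 0.3×(128−255) = 255 − 38.1 = 216.9 → 217
rgb(38, 38, 217) = #2626d9.

#2626d9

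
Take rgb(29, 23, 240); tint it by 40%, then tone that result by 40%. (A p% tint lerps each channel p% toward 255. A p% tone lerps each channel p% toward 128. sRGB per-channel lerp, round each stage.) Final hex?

#7B79C7

Lerp each channel 40% toward 255:
  R: 29 + 0.4×(255−29) = 29 + 90.4 = 119.4 → 119
  G: 23 + 92.8 = 115.8 → 116
  B: 240 + 0.4×(255−240) = 240 + 6 = 246 → 246
After the tint: rgb(119, 116, 246) = #7774F6.
Per channel, c → c + 0.4(128 − c):
  R: 119 + 3.6 = 122.6 → 123
  G: 116 + 0.4×(128−116) = 116 + 4.8 = 120.8 → 121
  B: 246 − 47.2 = 198.8 → 199
rgb(123, 121, 199) = #7B79C7.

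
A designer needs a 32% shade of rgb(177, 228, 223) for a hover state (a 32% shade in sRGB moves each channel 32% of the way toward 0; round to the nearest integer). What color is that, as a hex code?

#789b98

Lerp each channel 32% toward 0:
  R: 177 − 56.64 = 120.36 → 120
  G: 228 − 72.96 = 155.04 → 155
  B: 223 + 0.32×(0−223) = 223 − 71.36 = 151.64 → 152
rgb(120, 155, 152) = #789b98.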